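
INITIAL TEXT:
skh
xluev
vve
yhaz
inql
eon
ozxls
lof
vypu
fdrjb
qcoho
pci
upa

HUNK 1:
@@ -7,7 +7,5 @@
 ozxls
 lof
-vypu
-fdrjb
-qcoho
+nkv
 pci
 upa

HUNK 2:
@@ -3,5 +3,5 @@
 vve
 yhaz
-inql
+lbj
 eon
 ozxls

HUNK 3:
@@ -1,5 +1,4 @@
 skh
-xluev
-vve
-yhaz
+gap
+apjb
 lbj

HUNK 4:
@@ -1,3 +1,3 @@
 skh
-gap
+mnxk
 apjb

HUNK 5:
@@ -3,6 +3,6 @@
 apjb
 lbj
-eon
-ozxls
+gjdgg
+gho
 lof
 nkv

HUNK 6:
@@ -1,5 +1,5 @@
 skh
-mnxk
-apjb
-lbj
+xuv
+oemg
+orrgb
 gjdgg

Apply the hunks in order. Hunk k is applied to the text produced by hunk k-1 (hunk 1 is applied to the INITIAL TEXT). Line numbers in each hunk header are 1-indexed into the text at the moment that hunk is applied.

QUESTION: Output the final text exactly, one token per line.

Answer: skh
xuv
oemg
orrgb
gjdgg
gho
lof
nkv
pci
upa

Derivation:
Hunk 1: at line 7 remove [vypu,fdrjb,qcoho] add [nkv] -> 11 lines: skh xluev vve yhaz inql eon ozxls lof nkv pci upa
Hunk 2: at line 3 remove [inql] add [lbj] -> 11 lines: skh xluev vve yhaz lbj eon ozxls lof nkv pci upa
Hunk 3: at line 1 remove [xluev,vve,yhaz] add [gap,apjb] -> 10 lines: skh gap apjb lbj eon ozxls lof nkv pci upa
Hunk 4: at line 1 remove [gap] add [mnxk] -> 10 lines: skh mnxk apjb lbj eon ozxls lof nkv pci upa
Hunk 5: at line 3 remove [eon,ozxls] add [gjdgg,gho] -> 10 lines: skh mnxk apjb lbj gjdgg gho lof nkv pci upa
Hunk 6: at line 1 remove [mnxk,apjb,lbj] add [xuv,oemg,orrgb] -> 10 lines: skh xuv oemg orrgb gjdgg gho lof nkv pci upa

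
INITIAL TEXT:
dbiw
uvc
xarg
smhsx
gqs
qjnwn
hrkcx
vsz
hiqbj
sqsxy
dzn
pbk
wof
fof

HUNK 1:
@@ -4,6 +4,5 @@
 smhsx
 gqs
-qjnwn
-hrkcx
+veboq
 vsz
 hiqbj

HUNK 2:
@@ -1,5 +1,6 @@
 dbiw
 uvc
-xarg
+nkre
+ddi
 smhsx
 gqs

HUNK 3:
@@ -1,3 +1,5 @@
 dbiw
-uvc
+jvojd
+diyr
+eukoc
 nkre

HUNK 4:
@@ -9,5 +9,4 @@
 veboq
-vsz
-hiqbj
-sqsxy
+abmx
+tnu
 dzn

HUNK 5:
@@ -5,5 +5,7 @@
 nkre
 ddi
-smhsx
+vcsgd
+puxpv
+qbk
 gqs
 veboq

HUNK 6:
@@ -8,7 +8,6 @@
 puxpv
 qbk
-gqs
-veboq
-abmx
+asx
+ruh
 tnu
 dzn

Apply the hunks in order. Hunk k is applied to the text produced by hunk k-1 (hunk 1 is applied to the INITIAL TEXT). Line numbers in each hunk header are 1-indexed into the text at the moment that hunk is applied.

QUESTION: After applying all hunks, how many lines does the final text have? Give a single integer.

Hunk 1: at line 4 remove [qjnwn,hrkcx] add [veboq] -> 13 lines: dbiw uvc xarg smhsx gqs veboq vsz hiqbj sqsxy dzn pbk wof fof
Hunk 2: at line 1 remove [xarg] add [nkre,ddi] -> 14 lines: dbiw uvc nkre ddi smhsx gqs veboq vsz hiqbj sqsxy dzn pbk wof fof
Hunk 3: at line 1 remove [uvc] add [jvojd,diyr,eukoc] -> 16 lines: dbiw jvojd diyr eukoc nkre ddi smhsx gqs veboq vsz hiqbj sqsxy dzn pbk wof fof
Hunk 4: at line 9 remove [vsz,hiqbj,sqsxy] add [abmx,tnu] -> 15 lines: dbiw jvojd diyr eukoc nkre ddi smhsx gqs veboq abmx tnu dzn pbk wof fof
Hunk 5: at line 5 remove [smhsx] add [vcsgd,puxpv,qbk] -> 17 lines: dbiw jvojd diyr eukoc nkre ddi vcsgd puxpv qbk gqs veboq abmx tnu dzn pbk wof fof
Hunk 6: at line 8 remove [gqs,veboq,abmx] add [asx,ruh] -> 16 lines: dbiw jvojd diyr eukoc nkre ddi vcsgd puxpv qbk asx ruh tnu dzn pbk wof fof
Final line count: 16

Answer: 16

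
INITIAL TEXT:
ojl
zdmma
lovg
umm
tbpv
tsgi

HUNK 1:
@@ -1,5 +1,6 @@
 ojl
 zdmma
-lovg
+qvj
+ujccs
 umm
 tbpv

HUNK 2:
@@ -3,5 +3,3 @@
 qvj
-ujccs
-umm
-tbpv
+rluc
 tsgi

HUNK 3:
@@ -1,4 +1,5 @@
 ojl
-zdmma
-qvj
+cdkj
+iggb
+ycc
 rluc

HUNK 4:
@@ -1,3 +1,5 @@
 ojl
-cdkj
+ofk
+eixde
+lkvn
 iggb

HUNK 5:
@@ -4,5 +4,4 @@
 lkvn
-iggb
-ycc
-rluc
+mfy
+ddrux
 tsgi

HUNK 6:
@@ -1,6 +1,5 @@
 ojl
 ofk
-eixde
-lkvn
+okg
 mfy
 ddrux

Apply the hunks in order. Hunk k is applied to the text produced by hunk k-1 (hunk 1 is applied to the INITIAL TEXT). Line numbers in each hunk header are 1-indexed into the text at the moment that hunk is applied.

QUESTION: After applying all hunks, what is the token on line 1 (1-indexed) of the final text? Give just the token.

Answer: ojl

Derivation:
Hunk 1: at line 1 remove [lovg] add [qvj,ujccs] -> 7 lines: ojl zdmma qvj ujccs umm tbpv tsgi
Hunk 2: at line 3 remove [ujccs,umm,tbpv] add [rluc] -> 5 lines: ojl zdmma qvj rluc tsgi
Hunk 3: at line 1 remove [zdmma,qvj] add [cdkj,iggb,ycc] -> 6 lines: ojl cdkj iggb ycc rluc tsgi
Hunk 4: at line 1 remove [cdkj] add [ofk,eixde,lkvn] -> 8 lines: ojl ofk eixde lkvn iggb ycc rluc tsgi
Hunk 5: at line 4 remove [iggb,ycc,rluc] add [mfy,ddrux] -> 7 lines: ojl ofk eixde lkvn mfy ddrux tsgi
Hunk 6: at line 1 remove [eixde,lkvn] add [okg] -> 6 lines: ojl ofk okg mfy ddrux tsgi
Final line 1: ojl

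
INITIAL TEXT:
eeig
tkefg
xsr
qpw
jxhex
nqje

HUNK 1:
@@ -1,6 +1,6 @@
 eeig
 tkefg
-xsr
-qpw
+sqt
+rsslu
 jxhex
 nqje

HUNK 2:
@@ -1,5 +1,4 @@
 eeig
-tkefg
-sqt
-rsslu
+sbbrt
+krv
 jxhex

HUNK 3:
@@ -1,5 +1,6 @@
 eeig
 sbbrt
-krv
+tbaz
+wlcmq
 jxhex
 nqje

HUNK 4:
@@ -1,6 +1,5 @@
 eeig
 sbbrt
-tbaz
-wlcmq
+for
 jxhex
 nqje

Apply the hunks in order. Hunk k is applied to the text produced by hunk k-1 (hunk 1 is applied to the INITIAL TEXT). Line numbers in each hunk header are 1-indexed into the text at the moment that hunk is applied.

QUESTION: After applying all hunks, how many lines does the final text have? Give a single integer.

Hunk 1: at line 1 remove [xsr,qpw] add [sqt,rsslu] -> 6 lines: eeig tkefg sqt rsslu jxhex nqje
Hunk 2: at line 1 remove [tkefg,sqt,rsslu] add [sbbrt,krv] -> 5 lines: eeig sbbrt krv jxhex nqje
Hunk 3: at line 1 remove [krv] add [tbaz,wlcmq] -> 6 lines: eeig sbbrt tbaz wlcmq jxhex nqje
Hunk 4: at line 1 remove [tbaz,wlcmq] add [for] -> 5 lines: eeig sbbrt for jxhex nqje
Final line count: 5

Answer: 5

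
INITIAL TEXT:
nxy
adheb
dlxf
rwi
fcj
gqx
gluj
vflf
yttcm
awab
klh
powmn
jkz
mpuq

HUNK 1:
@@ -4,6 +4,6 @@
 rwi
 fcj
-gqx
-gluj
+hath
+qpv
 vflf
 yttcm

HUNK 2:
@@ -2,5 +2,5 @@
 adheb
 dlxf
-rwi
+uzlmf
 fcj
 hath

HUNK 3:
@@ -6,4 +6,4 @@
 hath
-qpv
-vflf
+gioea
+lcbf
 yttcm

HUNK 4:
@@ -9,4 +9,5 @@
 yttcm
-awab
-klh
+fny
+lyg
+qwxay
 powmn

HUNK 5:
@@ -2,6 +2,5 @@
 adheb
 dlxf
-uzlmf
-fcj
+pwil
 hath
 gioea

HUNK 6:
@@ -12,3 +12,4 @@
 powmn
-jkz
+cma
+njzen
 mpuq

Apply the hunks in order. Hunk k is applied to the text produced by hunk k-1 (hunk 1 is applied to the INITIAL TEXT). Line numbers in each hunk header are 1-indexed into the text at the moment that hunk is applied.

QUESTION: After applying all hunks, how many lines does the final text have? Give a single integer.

Answer: 15

Derivation:
Hunk 1: at line 4 remove [gqx,gluj] add [hath,qpv] -> 14 lines: nxy adheb dlxf rwi fcj hath qpv vflf yttcm awab klh powmn jkz mpuq
Hunk 2: at line 2 remove [rwi] add [uzlmf] -> 14 lines: nxy adheb dlxf uzlmf fcj hath qpv vflf yttcm awab klh powmn jkz mpuq
Hunk 3: at line 6 remove [qpv,vflf] add [gioea,lcbf] -> 14 lines: nxy adheb dlxf uzlmf fcj hath gioea lcbf yttcm awab klh powmn jkz mpuq
Hunk 4: at line 9 remove [awab,klh] add [fny,lyg,qwxay] -> 15 lines: nxy adheb dlxf uzlmf fcj hath gioea lcbf yttcm fny lyg qwxay powmn jkz mpuq
Hunk 5: at line 2 remove [uzlmf,fcj] add [pwil] -> 14 lines: nxy adheb dlxf pwil hath gioea lcbf yttcm fny lyg qwxay powmn jkz mpuq
Hunk 6: at line 12 remove [jkz] add [cma,njzen] -> 15 lines: nxy adheb dlxf pwil hath gioea lcbf yttcm fny lyg qwxay powmn cma njzen mpuq
Final line count: 15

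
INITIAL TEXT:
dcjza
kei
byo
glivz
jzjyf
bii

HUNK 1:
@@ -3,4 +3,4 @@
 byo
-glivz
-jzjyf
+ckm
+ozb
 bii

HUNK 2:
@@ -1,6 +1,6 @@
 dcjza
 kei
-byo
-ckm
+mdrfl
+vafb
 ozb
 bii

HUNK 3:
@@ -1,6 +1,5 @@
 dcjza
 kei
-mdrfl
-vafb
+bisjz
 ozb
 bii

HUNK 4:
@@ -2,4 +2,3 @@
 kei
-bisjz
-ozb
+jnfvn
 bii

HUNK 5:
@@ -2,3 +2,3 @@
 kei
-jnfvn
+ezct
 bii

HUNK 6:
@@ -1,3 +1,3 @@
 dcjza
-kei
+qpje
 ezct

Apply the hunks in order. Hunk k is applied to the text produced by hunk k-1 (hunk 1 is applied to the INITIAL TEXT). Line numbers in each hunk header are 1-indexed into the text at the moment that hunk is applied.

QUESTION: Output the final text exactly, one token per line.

Answer: dcjza
qpje
ezct
bii

Derivation:
Hunk 1: at line 3 remove [glivz,jzjyf] add [ckm,ozb] -> 6 lines: dcjza kei byo ckm ozb bii
Hunk 2: at line 1 remove [byo,ckm] add [mdrfl,vafb] -> 6 lines: dcjza kei mdrfl vafb ozb bii
Hunk 3: at line 1 remove [mdrfl,vafb] add [bisjz] -> 5 lines: dcjza kei bisjz ozb bii
Hunk 4: at line 2 remove [bisjz,ozb] add [jnfvn] -> 4 lines: dcjza kei jnfvn bii
Hunk 5: at line 2 remove [jnfvn] add [ezct] -> 4 lines: dcjza kei ezct bii
Hunk 6: at line 1 remove [kei] add [qpje] -> 4 lines: dcjza qpje ezct bii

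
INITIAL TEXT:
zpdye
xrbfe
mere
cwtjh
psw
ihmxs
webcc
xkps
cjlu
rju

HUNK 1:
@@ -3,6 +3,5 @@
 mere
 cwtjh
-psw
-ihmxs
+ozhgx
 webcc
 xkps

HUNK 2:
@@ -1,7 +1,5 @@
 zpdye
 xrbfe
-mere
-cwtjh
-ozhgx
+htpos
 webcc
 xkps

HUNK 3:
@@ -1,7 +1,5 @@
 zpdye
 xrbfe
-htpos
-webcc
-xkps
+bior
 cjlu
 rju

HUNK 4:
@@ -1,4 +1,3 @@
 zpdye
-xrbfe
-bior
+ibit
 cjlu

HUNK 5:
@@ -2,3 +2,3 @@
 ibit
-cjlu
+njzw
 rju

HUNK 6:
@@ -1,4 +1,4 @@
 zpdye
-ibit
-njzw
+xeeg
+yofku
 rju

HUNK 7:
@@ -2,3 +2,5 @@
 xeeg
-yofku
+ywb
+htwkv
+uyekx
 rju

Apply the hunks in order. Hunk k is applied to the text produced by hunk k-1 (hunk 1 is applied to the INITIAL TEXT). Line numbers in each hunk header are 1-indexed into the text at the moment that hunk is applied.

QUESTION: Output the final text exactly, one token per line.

Answer: zpdye
xeeg
ywb
htwkv
uyekx
rju

Derivation:
Hunk 1: at line 3 remove [psw,ihmxs] add [ozhgx] -> 9 lines: zpdye xrbfe mere cwtjh ozhgx webcc xkps cjlu rju
Hunk 2: at line 1 remove [mere,cwtjh,ozhgx] add [htpos] -> 7 lines: zpdye xrbfe htpos webcc xkps cjlu rju
Hunk 3: at line 1 remove [htpos,webcc,xkps] add [bior] -> 5 lines: zpdye xrbfe bior cjlu rju
Hunk 4: at line 1 remove [xrbfe,bior] add [ibit] -> 4 lines: zpdye ibit cjlu rju
Hunk 5: at line 2 remove [cjlu] add [njzw] -> 4 lines: zpdye ibit njzw rju
Hunk 6: at line 1 remove [ibit,njzw] add [xeeg,yofku] -> 4 lines: zpdye xeeg yofku rju
Hunk 7: at line 2 remove [yofku] add [ywb,htwkv,uyekx] -> 6 lines: zpdye xeeg ywb htwkv uyekx rju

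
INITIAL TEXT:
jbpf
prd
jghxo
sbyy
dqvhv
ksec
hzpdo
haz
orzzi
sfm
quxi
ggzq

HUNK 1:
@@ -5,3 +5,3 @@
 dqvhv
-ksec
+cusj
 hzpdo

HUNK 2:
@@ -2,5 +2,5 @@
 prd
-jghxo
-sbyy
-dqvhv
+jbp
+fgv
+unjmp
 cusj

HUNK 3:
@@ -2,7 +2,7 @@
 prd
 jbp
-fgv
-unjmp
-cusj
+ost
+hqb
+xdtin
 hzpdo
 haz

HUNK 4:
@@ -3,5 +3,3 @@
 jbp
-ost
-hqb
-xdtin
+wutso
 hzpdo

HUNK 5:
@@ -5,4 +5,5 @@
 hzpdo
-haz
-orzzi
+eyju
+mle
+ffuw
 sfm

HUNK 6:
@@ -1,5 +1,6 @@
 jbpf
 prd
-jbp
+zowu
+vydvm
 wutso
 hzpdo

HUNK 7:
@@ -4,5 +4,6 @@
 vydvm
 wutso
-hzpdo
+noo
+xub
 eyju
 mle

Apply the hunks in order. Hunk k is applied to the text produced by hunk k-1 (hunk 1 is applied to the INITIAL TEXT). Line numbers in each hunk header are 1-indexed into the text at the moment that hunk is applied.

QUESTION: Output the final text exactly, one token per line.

Hunk 1: at line 5 remove [ksec] add [cusj] -> 12 lines: jbpf prd jghxo sbyy dqvhv cusj hzpdo haz orzzi sfm quxi ggzq
Hunk 2: at line 2 remove [jghxo,sbyy,dqvhv] add [jbp,fgv,unjmp] -> 12 lines: jbpf prd jbp fgv unjmp cusj hzpdo haz orzzi sfm quxi ggzq
Hunk 3: at line 2 remove [fgv,unjmp,cusj] add [ost,hqb,xdtin] -> 12 lines: jbpf prd jbp ost hqb xdtin hzpdo haz orzzi sfm quxi ggzq
Hunk 4: at line 3 remove [ost,hqb,xdtin] add [wutso] -> 10 lines: jbpf prd jbp wutso hzpdo haz orzzi sfm quxi ggzq
Hunk 5: at line 5 remove [haz,orzzi] add [eyju,mle,ffuw] -> 11 lines: jbpf prd jbp wutso hzpdo eyju mle ffuw sfm quxi ggzq
Hunk 6: at line 1 remove [jbp] add [zowu,vydvm] -> 12 lines: jbpf prd zowu vydvm wutso hzpdo eyju mle ffuw sfm quxi ggzq
Hunk 7: at line 4 remove [hzpdo] add [noo,xub] -> 13 lines: jbpf prd zowu vydvm wutso noo xub eyju mle ffuw sfm quxi ggzq

Answer: jbpf
prd
zowu
vydvm
wutso
noo
xub
eyju
mle
ffuw
sfm
quxi
ggzq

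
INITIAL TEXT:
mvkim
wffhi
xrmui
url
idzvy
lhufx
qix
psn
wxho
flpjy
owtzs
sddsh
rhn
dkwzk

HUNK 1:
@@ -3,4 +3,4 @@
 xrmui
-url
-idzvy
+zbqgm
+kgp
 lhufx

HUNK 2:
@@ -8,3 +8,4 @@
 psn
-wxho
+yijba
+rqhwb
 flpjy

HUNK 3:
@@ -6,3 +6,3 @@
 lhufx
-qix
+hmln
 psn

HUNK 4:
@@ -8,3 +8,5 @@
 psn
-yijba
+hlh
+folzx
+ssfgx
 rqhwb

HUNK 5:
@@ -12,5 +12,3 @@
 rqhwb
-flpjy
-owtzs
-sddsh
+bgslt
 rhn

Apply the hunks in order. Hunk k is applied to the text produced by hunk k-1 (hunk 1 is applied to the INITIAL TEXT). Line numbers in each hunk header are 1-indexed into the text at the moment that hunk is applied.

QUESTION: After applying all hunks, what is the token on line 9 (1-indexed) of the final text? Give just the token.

Hunk 1: at line 3 remove [url,idzvy] add [zbqgm,kgp] -> 14 lines: mvkim wffhi xrmui zbqgm kgp lhufx qix psn wxho flpjy owtzs sddsh rhn dkwzk
Hunk 2: at line 8 remove [wxho] add [yijba,rqhwb] -> 15 lines: mvkim wffhi xrmui zbqgm kgp lhufx qix psn yijba rqhwb flpjy owtzs sddsh rhn dkwzk
Hunk 3: at line 6 remove [qix] add [hmln] -> 15 lines: mvkim wffhi xrmui zbqgm kgp lhufx hmln psn yijba rqhwb flpjy owtzs sddsh rhn dkwzk
Hunk 4: at line 8 remove [yijba] add [hlh,folzx,ssfgx] -> 17 lines: mvkim wffhi xrmui zbqgm kgp lhufx hmln psn hlh folzx ssfgx rqhwb flpjy owtzs sddsh rhn dkwzk
Hunk 5: at line 12 remove [flpjy,owtzs,sddsh] add [bgslt] -> 15 lines: mvkim wffhi xrmui zbqgm kgp lhufx hmln psn hlh folzx ssfgx rqhwb bgslt rhn dkwzk
Final line 9: hlh

Answer: hlh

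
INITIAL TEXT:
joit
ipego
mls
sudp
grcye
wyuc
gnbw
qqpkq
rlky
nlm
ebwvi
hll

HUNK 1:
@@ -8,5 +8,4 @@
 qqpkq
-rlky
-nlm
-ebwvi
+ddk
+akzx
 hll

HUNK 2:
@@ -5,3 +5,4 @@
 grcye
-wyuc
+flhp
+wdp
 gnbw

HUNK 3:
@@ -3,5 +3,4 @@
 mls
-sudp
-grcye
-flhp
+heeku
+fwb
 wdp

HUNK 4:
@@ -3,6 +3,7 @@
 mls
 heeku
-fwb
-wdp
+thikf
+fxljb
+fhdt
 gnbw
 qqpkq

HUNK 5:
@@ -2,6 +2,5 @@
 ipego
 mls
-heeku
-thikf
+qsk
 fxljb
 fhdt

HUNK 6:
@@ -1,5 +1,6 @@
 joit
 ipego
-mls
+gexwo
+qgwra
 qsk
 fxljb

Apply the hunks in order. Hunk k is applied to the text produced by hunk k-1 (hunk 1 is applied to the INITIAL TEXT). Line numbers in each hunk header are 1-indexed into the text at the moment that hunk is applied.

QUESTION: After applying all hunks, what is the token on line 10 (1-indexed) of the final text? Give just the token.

Hunk 1: at line 8 remove [rlky,nlm,ebwvi] add [ddk,akzx] -> 11 lines: joit ipego mls sudp grcye wyuc gnbw qqpkq ddk akzx hll
Hunk 2: at line 5 remove [wyuc] add [flhp,wdp] -> 12 lines: joit ipego mls sudp grcye flhp wdp gnbw qqpkq ddk akzx hll
Hunk 3: at line 3 remove [sudp,grcye,flhp] add [heeku,fwb] -> 11 lines: joit ipego mls heeku fwb wdp gnbw qqpkq ddk akzx hll
Hunk 4: at line 3 remove [fwb,wdp] add [thikf,fxljb,fhdt] -> 12 lines: joit ipego mls heeku thikf fxljb fhdt gnbw qqpkq ddk akzx hll
Hunk 5: at line 2 remove [heeku,thikf] add [qsk] -> 11 lines: joit ipego mls qsk fxljb fhdt gnbw qqpkq ddk akzx hll
Hunk 6: at line 1 remove [mls] add [gexwo,qgwra] -> 12 lines: joit ipego gexwo qgwra qsk fxljb fhdt gnbw qqpkq ddk akzx hll
Final line 10: ddk

Answer: ddk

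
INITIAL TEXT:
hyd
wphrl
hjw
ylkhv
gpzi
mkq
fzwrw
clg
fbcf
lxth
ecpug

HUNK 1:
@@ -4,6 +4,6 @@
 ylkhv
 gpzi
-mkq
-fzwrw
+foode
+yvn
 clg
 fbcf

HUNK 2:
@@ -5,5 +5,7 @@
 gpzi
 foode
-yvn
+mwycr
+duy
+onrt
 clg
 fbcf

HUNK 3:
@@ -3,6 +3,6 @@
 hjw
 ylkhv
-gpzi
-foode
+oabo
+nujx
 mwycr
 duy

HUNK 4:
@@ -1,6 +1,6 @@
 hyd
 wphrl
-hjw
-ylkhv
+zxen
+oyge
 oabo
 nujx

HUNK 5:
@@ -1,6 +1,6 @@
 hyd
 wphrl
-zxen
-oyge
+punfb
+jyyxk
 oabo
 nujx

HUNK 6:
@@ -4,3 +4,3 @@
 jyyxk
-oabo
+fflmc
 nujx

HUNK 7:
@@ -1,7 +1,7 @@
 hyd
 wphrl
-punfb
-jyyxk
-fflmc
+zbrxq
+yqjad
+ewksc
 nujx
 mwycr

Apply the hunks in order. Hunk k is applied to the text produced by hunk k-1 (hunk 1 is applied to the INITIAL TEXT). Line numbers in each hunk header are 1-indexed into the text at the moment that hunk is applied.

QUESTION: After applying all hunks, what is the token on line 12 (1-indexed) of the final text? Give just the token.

Hunk 1: at line 4 remove [mkq,fzwrw] add [foode,yvn] -> 11 lines: hyd wphrl hjw ylkhv gpzi foode yvn clg fbcf lxth ecpug
Hunk 2: at line 5 remove [yvn] add [mwycr,duy,onrt] -> 13 lines: hyd wphrl hjw ylkhv gpzi foode mwycr duy onrt clg fbcf lxth ecpug
Hunk 3: at line 3 remove [gpzi,foode] add [oabo,nujx] -> 13 lines: hyd wphrl hjw ylkhv oabo nujx mwycr duy onrt clg fbcf lxth ecpug
Hunk 4: at line 1 remove [hjw,ylkhv] add [zxen,oyge] -> 13 lines: hyd wphrl zxen oyge oabo nujx mwycr duy onrt clg fbcf lxth ecpug
Hunk 5: at line 1 remove [zxen,oyge] add [punfb,jyyxk] -> 13 lines: hyd wphrl punfb jyyxk oabo nujx mwycr duy onrt clg fbcf lxth ecpug
Hunk 6: at line 4 remove [oabo] add [fflmc] -> 13 lines: hyd wphrl punfb jyyxk fflmc nujx mwycr duy onrt clg fbcf lxth ecpug
Hunk 7: at line 1 remove [punfb,jyyxk,fflmc] add [zbrxq,yqjad,ewksc] -> 13 lines: hyd wphrl zbrxq yqjad ewksc nujx mwycr duy onrt clg fbcf lxth ecpug
Final line 12: lxth

Answer: lxth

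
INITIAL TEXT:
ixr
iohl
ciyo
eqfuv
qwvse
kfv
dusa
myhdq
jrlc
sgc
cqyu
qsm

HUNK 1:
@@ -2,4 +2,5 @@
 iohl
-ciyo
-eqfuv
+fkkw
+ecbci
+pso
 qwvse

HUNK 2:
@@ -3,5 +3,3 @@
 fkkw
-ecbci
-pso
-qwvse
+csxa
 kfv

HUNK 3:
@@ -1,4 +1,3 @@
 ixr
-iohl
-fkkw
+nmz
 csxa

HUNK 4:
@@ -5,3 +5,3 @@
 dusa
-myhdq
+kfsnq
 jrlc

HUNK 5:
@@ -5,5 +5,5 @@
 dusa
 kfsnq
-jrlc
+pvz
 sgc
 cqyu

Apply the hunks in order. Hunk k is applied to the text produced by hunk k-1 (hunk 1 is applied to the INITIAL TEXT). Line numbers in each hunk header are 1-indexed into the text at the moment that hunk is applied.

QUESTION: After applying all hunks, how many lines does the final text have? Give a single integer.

Hunk 1: at line 2 remove [ciyo,eqfuv] add [fkkw,ecbci,pso] -> 13 lines: ixr iohl fkkw ecbci pso qwvse kfv dusa myhdq jrlc sgc cqyu qsm
Hunk 2: at line 3 remove [ecbci,pso,qwvse] add [csxa] -> 11 lines: ixr iohl fkkw csxa kfv dusa myhdq jrlc sgc cqyu qsm
Hunk 3: at line 1 remove [iohl,fkkw] add [nmz] -> 10 lines: ixr nmz csxa kfv dusa myhdq jrlc sgc cqyu qsm
Hunk 4: at line 5 remove [myhdq] add [kfsnq] -> 10 lines: ixr nmz csxa kfv dusa kfsnq jrlc sgc cqyu qsm
Hunk 5: at line 5 remove [jrlc] add [pvz] -> 10 lines: ixr nmz csxa kfv dusa kfsnq pvz sgc cqyu qsm
Final line count: 10

Answer: 10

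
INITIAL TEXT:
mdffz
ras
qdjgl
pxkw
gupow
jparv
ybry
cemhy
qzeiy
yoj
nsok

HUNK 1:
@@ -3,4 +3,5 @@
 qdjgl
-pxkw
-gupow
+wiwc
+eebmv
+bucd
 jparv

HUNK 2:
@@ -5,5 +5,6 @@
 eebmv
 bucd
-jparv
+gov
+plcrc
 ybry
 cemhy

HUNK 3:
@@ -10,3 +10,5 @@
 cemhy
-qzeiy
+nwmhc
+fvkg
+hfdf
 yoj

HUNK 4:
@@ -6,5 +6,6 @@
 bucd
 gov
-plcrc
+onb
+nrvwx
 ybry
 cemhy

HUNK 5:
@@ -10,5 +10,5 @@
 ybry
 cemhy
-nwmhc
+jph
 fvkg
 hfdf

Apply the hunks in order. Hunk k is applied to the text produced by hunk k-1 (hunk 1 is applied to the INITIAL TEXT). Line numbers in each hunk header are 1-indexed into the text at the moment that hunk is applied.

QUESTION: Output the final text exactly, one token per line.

Answer: mdffz
ras
qdjgl
wiwc
eebmv
bucd
gov
onb
nrvwx
ybry
cemhy
jph
fvkg
hfdf
yoj
nsok

Derivation:
Hunk 1: at line 3 remove [pxkw,gupow] add [wiwc,eebmv,bucd] -> 12 lines: mdffz ras qdjgl wiwc eebmv bucd jparv ybry cemhy qzeiy yoj nsok
Hunk 2: at line 5 remove [jparv] add [gov,plcrc] -> 13 lines: mdffz ras qdjgl wiwc eebmv bucd gov plcrc ybry cemhy qzeiy yoj nsok
Hunk 3: at line 10 remove [qzeiy] add [nwmhc,fvkg,hfdf] -> 15 lines: mdffz ras qdjgl wiwc eebmv bucd gov plcrc ybry cemhy nwmhc fvkg hfdf yoj nsok
Hunk 4: at line 6 remove [plcrc] add [onb,nrvwx] -> 16 lines: mdffz ras qdjgl wiwc eebmv bucd gov onb nrvwx ybry cemhy nwmhc fvkg hfdf yoj nsok
Hunk 5: at line 10 remove [nwmhc] add [jph] -> 16 lines: mdffz ras qdjgl wiwc eebmv bucd gov onb nrvwx ybry cemhy jph fvkg hfdf yoj nsok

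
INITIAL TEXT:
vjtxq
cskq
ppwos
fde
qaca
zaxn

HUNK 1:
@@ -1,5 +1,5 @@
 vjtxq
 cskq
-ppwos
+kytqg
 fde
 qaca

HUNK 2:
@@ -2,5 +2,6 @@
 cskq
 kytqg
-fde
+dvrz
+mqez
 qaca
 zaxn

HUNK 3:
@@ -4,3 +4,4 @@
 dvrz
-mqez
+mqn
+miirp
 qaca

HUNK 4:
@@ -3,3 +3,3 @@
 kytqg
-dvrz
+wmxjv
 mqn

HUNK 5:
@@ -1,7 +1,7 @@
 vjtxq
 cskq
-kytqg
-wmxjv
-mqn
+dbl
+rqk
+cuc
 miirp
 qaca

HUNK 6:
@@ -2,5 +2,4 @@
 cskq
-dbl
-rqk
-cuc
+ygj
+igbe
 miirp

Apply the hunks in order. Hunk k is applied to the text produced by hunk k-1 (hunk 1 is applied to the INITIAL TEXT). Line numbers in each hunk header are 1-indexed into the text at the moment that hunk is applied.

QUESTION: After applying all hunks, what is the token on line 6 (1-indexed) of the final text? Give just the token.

Hunk 1: at line 1 remove [ppwos] add [kytqg] -> 6 lines: vjtxq cskq kytqg fde qaca zaxn
Hunk 2: at line 2 remove [fde] add [dvrz,mqez] -> 7 lines: vjtxq cskq kytqg dvrz mqez qaca zaxn
Hunk 3: at line 4 remove [mqez] add [mqn,miirp] -> 8 lines: vjtxq cskq kytqg dvrz mqn miirp qaca zaxn
Hunk 4: at line 3 remove [dvrz] add [wmxjv] -> 8 lines: vjtxq cskq kytqg wmxjv mqn miirp qaca zaxn
Hunk 5: at line 1 remove [kytqg,wmxjv,mqn] add [dbl,rqk,cuc] -> 8 lines: vjtxq cskq dbl rqk cuc miirp qaca zaxn
Hunk 6: at line 2 remove [dbl,rqk,cuc] add [ygj,igbe] -> 7 lines: vjtxq cskq ygj igbe miirp qaca zaxn
Final line 6: qaca

Answer: qaca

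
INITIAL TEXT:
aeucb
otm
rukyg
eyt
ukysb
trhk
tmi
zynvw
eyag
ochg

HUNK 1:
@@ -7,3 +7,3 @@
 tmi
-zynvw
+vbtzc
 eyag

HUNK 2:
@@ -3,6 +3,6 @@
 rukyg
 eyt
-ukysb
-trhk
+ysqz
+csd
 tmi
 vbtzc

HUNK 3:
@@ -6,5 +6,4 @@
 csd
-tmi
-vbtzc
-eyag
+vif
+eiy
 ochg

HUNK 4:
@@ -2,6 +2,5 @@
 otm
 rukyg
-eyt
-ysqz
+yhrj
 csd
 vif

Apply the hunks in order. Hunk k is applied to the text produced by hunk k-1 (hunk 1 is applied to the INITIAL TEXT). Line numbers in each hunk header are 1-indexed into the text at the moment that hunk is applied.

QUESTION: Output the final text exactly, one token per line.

Answer: aeucb
otm
rukyg
yhrj
csd
vif
eiy
ochg

Derivation:
Hunk 1: at line 7 remove [zynvw] add [vbtzc] -> 10 lines: aeucb otm rukyg eyt ukysb trhk tmi vbtzc eyag ochg
Hunk 2: at line 3 remove [ukysb,trhk] add [ysqz,csd] -> 10 lines: aeucb otm rukyg eyt ysqz csd tmi vbtzc eyag ochg
Hunk 3: at line 6 remove [tmi,vbtzc,eyag] add [vif,eiy] -> 9 lines: aeucb otm rukyg eyt ysqz csd vif eiy ochg
Hunk 4: at line 2 remove [eyt,ysqz] add [yhrj] -> 8 lines: aeucb otm rukyg yhrj csd vif eiy ochg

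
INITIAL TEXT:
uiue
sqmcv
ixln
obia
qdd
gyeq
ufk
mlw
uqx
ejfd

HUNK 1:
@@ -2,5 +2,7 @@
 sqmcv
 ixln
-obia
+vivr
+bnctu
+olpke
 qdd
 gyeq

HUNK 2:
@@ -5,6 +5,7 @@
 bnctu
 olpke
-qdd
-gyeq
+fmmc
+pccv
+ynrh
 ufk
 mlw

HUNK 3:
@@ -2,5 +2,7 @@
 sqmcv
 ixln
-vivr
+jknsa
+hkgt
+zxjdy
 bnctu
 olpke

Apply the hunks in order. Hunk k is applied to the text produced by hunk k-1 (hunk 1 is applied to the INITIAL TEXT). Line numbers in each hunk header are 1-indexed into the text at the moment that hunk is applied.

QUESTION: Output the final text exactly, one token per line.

Answer: uiue
sqmcv
ixln
jknsa
hkgt
zxjdy
bnctu
olpke
fmmc
pccv
ynrh
ufk
mlw
uqx
ejfd

Derivation:
Hunk 1: at line 2 remove [obia] add [vivr,bnctu,olpke] -> 12 lines: uiue sqmcv ixln vivr bnctu olpke qdd gyeq ufk mlw uqx ejfd
Hunk 2: at line 5 remove [qdd,gyeq] add [fmmc,pccv,ynrh] -> 13 lines: uiue sqmcv ixln vivr bnctu olpke fmmc pccv ynrh ufk mlw uqx ejfd
Hunk 3: at line 2 remove [vivr] add [jknsa,hkgt,zxjdy] -> 15 lines: uiue sqmcv ixln jknsa hkgt zxjdy bnctu olpke fmmc pccv ynrh ufk mlw uqx ejfd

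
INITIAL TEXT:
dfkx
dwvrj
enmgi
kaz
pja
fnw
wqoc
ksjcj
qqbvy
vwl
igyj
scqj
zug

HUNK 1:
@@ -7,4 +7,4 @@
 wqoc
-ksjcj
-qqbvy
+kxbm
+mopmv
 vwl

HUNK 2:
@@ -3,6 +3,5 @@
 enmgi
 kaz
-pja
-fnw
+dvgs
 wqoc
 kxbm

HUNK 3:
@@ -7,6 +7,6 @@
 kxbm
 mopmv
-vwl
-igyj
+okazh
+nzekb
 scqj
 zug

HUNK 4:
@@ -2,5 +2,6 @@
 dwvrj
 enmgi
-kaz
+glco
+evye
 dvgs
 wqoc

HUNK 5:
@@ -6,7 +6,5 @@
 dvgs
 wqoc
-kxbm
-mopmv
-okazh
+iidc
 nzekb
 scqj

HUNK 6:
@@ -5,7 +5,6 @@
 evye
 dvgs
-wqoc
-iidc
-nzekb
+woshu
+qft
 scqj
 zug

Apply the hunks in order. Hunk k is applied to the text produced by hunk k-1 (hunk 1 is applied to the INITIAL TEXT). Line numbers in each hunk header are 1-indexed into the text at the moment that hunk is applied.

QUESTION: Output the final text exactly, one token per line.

Hunk 1: at line 7 remove [ksjcj,qqbvy] add [kxbm,mopmv] -> 13 lines: dfkx dwvrj enmgi kaz pja fnw wqoc kxbm mopmv vwl igyj scqj zug
Hunk 2: at line 3 remove [pja,fnw] add [dvgs] -> 12 lines: dfkx dwvrj enmgi kaz dvgs wqoc kxbm mopmv vwl igyj scqj zug
Hunk 3: at line 7 remove [vwl,igyj] add [okazh,nzekb] -> 12 lines: dfkx dwvrj enmgi kaz dvgs wqoc kxbm mopmv okazh nzekb scqj zug
Hunk 4: at line 2 remove [kaz] add [glco,evye] -> 13 lines: dfkx dwvrj enmgi glco evye dvgs wqoc kxbm mopmv okazh nzekb scqj zug
Hunk 5: at line 6 remove [kxbm,mopmv,okazh] add [iidc] -> 11 lines: dfkx dwvrj enmgi glco evye dvgs wqoc iidc nzekb scqj zug
Hunk 6: at line 5 remove [wqoc,iidc,nzekb] add [woshu,qft] -> 10 lines: dfkx dwvrj enmgi glco evye dvgs woshu qft scqj zug

Answer: dfkx
dwvrj
enmgi
glco
evye
dvgs
woshu
qft
scqj
zug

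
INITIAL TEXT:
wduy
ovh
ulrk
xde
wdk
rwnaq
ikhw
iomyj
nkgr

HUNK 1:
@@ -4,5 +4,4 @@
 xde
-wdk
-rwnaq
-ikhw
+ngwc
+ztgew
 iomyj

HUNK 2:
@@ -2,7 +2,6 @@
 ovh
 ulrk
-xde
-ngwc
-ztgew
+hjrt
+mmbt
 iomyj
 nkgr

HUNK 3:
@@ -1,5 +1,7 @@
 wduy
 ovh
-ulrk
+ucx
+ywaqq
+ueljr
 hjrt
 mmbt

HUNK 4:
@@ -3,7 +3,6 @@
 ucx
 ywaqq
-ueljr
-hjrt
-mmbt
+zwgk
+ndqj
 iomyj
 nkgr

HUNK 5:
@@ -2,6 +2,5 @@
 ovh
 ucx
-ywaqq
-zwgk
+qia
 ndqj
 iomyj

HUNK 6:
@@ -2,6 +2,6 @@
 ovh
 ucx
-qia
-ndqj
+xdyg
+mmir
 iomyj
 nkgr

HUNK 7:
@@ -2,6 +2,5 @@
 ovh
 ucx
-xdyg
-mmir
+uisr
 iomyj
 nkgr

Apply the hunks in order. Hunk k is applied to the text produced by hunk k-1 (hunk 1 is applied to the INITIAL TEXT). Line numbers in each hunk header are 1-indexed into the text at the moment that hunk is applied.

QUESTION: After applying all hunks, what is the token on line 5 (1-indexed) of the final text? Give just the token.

Hunk 1: at line 4 remove [wdk,rwnaq,ikhw] add [ngwc,ztgew] -> 8 lines: wduy ovh ulrk xde ngwc ztgew iomyj nkgr
Hunk 2: at line 2 remove [xde,ngwc,ztgew] add [hjrt,mmbt] -> 7 lines: wduy ovh ulrk hjrt mmbt iomyj nkgr
Hunk 3: at line 1 remove [ulrk] add [ucx,ywaqq,ueljr] -> 9 lines: wduy ovh ucx ywaqq ueljr hjrt mmbt iomyj nkgr
Hunk 4: at line 3 remove [ueljr,hjrt,mmbt] add [zwgk,ndqj] -> 8 lines: wduy ovh ucx ywaqq zwgk ndqj iomyj nkgr
Hunk 5: at line 2 remove [ywaqq,zwgk] add [qia] -> 7 lines: wduy ovh ucx qia ndqj iomyj nkgr
Hunk 6: at line 2 remove [qia,ndqj] add [xdyg,mmir] -> 7 lines: wduy ovh ucx xdyg mmir iomyj nkgr
Hunk 7: at line 2 remove [xdyg,mmir] add [uisr] -> 6 lines: wduy ovh ucx uisr iomyj nkgr
Final line 5: iomyj

Answer: iomyj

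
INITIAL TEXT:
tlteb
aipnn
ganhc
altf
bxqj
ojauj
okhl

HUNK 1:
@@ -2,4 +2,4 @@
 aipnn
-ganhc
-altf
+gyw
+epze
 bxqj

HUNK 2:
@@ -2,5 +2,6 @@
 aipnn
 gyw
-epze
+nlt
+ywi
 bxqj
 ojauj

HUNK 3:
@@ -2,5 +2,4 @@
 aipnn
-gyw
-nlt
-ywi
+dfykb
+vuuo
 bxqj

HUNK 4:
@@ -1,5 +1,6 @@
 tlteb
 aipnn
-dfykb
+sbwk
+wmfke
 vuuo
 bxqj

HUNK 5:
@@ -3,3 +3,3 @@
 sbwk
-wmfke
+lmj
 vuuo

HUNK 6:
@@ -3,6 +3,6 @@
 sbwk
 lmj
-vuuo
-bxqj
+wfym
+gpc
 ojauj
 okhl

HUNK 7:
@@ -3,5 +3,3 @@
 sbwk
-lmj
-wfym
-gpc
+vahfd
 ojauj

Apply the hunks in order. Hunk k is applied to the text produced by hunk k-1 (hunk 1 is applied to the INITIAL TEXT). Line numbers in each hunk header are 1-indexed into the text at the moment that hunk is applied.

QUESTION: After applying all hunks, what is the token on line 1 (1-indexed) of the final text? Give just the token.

Hunk 1: at line 2 remove [ganhc,altf] add [gyw,epze] -> 7 lines: tlteb aipnn gyw epze bxqj ojauj okhl
Hunk 2: at line 2 remove [epze] add [nlt,ywi] -> 8 lines: tlteb aipnn gyw nlt ywi bxqj ojauj okhl
Hunk 3: at line 2 remove [gyw,nlt,ywi] add [dfykb,vuuo] -> 7 lines: tlteb aipnn dfykb vuuo bxqj ojauj okhl
Hunk 4: at line 1 remove [dfykb] add [sbwk,wmfke] -> 8 lines: tlteb aipnn sbwk wmfke vuuo bxqj ojauj okhl
Hunk 5: at line 3 remove [wmfke] add [lmj] -> 8 lines: tlteb aipnn sbwk lmj vuuo bxqj ojauj okhl
Hunk 6: at line 3 remove [vuuo,bxqj] add [wfym,gpc] -> 8 lines: tlteb aipnn sbwk lmj wfym gpc ojauj okhl
Hunk 7: at line 3 remove [lmj,wfym,gpc] add [vahfd] -> 6 lines: tlteb aipnn sbwk vahfd ojauj okhl
Final line 1: tlteb

Answer: tlteb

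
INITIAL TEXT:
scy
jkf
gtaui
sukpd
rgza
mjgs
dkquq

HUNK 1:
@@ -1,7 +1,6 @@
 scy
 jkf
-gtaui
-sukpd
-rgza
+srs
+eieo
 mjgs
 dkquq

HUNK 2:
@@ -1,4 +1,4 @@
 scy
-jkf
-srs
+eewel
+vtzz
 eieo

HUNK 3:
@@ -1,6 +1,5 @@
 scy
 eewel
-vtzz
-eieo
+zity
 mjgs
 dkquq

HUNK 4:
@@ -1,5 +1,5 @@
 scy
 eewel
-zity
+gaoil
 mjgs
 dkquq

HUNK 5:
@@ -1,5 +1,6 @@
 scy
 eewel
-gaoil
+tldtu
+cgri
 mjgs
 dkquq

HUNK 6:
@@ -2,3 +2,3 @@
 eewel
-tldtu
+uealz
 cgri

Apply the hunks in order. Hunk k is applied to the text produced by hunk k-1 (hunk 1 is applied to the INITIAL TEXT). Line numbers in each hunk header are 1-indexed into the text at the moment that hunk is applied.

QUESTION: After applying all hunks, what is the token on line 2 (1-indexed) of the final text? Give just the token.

Hunk 1: at line 1 remove [gtaui,sukpd,rgza] add [srs,eieo] -> 6 lines: scy jkf srs eieo mjgs dkquq
Hunk 2: at line 1 remove [jkf,srs] add [eewel,vtzz] -> 6 lines: scy eewel vtzz eieo mjgs dkquq
Hunk 3: at line 1 remove [vtzz,eieo] add [zity] -> 5 lines: scy eewel zity mjgs dkquq
Hunk 4: at line 1 remove [zity] add [gaoil] -> 5 lines: scy eewel gaoil mjgs dkquq
Hunk 5: at line 1 remove [gaoil] add [tldtu,cgri] -> 6 lines: scy eewel tldtu cgri mjgs dkquq
Hunk 6: at line 2 remove [tldtu] add [uealz] -> 6 lines: scy eewel uealz cgri mjgs dkquq
Final line 2: eewel

Answer: eewel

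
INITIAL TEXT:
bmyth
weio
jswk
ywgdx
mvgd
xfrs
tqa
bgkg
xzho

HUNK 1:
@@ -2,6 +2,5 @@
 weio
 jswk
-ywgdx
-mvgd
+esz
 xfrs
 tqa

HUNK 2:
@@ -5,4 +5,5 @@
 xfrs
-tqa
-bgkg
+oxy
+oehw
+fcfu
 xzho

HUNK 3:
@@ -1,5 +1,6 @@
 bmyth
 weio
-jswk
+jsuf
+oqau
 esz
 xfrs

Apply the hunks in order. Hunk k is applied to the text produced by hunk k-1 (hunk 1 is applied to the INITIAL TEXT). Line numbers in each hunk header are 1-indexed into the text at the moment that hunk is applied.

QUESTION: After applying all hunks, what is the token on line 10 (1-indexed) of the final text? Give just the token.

Answer: xzho

Derivation:
Hunk 1: at line 2 remove [ywgdx,mvgd] add [esz] -> 8 lines: bmyth weio jswk esz xfrs tqa bgkg xzho
Hunk 2: at line 5 remove [tqa,bgkg] add [oxy,oehw,fcfu] -> 9 lines: bmyth weio jswk esz xfrs oxy oehw fcfu xzho
Hunk 3: at line 1 remove [jswk] add [jsuf,oqau] -> 10 lines: bmyth weio jsuf oqau esz xfrs oxy oehw fcfu xzho
Final line 10: xzho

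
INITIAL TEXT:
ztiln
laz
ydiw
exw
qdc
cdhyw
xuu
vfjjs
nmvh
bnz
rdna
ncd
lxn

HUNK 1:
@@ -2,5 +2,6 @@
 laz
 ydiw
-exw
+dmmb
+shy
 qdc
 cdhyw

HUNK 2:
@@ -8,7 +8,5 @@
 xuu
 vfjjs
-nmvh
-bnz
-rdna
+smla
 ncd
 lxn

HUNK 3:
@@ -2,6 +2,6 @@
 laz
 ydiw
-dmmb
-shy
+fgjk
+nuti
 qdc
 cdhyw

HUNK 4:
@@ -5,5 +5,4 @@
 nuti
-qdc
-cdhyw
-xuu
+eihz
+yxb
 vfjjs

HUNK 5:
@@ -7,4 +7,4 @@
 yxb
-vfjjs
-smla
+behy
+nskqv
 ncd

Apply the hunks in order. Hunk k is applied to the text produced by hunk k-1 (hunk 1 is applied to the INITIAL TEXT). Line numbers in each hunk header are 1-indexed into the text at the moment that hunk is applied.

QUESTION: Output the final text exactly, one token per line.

Hunk 1: at line 2 remove [exw] add [dmmb,shy] -> 14 lines: ztiln laz ydiw dmmb shy qdc cdhyw xuu vfjjs nmvh bnz rdna ncd lxn
Hunk 2: at line 8 remove [nmvh,bnz,rdna] add [smla] -> 12 lines: ztiln laz ydiw dmmb shy qdc cdhyw xuu vfjjs smla ncd lxn
Hunk 3: at line 2 remove [dmmb,shy] add [fgjk,nuti] -> 12 lines: ztiln laz ydiw fgjk nuti qdc cdhyw xuu vfjjs smla ncd lxn
Hunk 4: at line 5 remove [qdc,cdhyw,xuu] add [eihz,yxb] -> 11 lines: ztiln laz ydiw fgjk nuti eihz yxb vfjjs smla ncd lxn
Hunk 5: at line 7 remove [vfjjs,smla] add [behy,nskqv] -> 11 lines: ztiln laz ydiw fgjk nuti eihz yxb behy nskqv ncd lxn

Answer: ztiln
laz
ydiw
fgjk
nuti
eihz
yxb
behy
nskqv
ncd
lxn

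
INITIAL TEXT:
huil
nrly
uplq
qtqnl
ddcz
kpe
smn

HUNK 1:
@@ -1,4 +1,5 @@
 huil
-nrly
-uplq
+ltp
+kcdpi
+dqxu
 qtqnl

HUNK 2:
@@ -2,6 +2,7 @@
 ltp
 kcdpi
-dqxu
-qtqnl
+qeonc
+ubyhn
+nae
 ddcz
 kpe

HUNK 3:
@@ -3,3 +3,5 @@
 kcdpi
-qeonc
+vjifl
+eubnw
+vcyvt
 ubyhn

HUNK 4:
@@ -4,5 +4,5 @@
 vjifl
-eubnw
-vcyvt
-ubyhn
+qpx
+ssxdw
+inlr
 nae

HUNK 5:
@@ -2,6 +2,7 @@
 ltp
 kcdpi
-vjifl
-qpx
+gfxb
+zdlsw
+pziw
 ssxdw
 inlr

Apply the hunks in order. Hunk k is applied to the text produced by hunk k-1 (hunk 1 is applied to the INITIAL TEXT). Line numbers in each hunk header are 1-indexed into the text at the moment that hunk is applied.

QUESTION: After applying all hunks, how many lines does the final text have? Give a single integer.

Answer: 12

Derivation:
Hunk 1: at line 1 remove [nrly,uplq] add [ltp,kcdpi,dqxu] -> 8 lines: huil ltp kcdpi dqxu qtqnl ddcz kpe smn
Hunk 2: at line 2 remove [dqxu,qtqnl] add [qeonc,ubyhn,nae] -> 9 lines: huil ltp kcdpi qeonc ubyhn nae ddcz kpe smn
Hunk 3: at line 3 remove [qeonc] add [vjifl,eubnw,vcyvt] -> 11 lines: huil ltp kcdpi vjifl eubnw vcyvt ubyhn nae ddcz kpe smn
Hunk 4: at line 4 remove [eubnw,vcyvt,ubyhn] add [qpx,ssxdw,inlr] -> 11 lines: huil ltp kcdpi vjifl qpx ssxdw inlr nae ddcz kpe smn
Hunk 5: at line 2 remove [vjifl,qpx] add [gfxb,zdlsw,pziw] -> 12 lines: huil ltp kcdpi gfxb zdlsw pziw ssxdw inlr nae ddcz kpe smn
Final line count: 12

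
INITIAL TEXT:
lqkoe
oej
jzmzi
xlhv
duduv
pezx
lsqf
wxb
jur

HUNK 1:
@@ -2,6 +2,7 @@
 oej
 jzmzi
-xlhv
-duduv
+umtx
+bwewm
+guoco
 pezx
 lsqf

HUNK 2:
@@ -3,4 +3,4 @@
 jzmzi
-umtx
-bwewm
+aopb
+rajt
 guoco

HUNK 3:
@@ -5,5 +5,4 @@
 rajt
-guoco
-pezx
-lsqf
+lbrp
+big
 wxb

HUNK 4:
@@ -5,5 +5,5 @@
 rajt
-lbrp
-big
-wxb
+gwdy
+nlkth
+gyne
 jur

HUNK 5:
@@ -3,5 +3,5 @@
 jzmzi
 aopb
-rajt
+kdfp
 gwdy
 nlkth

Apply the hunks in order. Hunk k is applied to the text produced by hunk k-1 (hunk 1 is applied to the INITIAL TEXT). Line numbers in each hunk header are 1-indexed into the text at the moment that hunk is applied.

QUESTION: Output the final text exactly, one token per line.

Answer: lqkoe
oej
jzmzi
aopb
kdfp
gwdy
nlkth
gyne
jur

Derivation:
Hunk 1: at line 2 remove [xlhv,duduv] add [umtx,bwewm,guoco] -> 10 lines: lqkoe oej jzmzi umtx bwewm guoco pezx lsqf wxb jur
Hunk 2: at line 3 remove [umtx,bwewm] add [aopb,rajt] -> 10 lines: lqkoe oej jzmzi aopb rajt guoco pezx lsqf wxb jur
Hunk 3: at line 5 remove [guoco,pezx,lsqf] add [lbrp,big] -> 9 lines: lqkoe oej jzmzi aopb rajt lbrp big wxb jur
Hunk 4: at line 5 remove [lbrp,big,wxb] add [gwdy,nlkth,gyne] -> 9 lines: lqkoe oej jzmzi aopb rajt gwdy nlkth gyne jur
Hunk 5: at line 3 remove [rajt] add [kdfp] -> 9 lines: lqkoe oej jzmzi aopb kdfp gwdy nlkth gyne jur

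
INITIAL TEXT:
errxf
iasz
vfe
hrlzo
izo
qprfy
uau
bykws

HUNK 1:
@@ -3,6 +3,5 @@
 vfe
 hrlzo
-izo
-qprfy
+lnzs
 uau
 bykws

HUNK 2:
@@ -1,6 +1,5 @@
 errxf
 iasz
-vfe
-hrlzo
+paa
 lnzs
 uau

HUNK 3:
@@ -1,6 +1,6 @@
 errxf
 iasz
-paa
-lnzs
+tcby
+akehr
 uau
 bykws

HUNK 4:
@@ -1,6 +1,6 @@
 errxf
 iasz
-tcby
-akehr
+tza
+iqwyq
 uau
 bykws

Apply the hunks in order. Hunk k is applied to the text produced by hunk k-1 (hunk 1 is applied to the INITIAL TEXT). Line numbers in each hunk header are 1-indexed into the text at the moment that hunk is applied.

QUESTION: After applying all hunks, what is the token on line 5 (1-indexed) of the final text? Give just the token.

Answer: uau

Derivation:
Hunk 1: at line 3 remove [izo,qprfy] add [lnzs] -> 7 lines: errxf iasz vfe hrlzo lnzs uau bykws
Hunk 2: at line 1 remove [vfe,hrlzo] add [paa] -> 6 lines: errxf iasz paa lnzs uau bykws
Hunk 3: at line 1 remove [paa,lnzs] add [tcby,akehr] -> 6 lines: errxf iasz tcby akehr uau bykws
Hunk 4: at line 1 remove [tcby,akehr] add [tza,iqwyq] -> 6 lines: errxf iasz tza iqwyq uau bykws
Final line 5: uau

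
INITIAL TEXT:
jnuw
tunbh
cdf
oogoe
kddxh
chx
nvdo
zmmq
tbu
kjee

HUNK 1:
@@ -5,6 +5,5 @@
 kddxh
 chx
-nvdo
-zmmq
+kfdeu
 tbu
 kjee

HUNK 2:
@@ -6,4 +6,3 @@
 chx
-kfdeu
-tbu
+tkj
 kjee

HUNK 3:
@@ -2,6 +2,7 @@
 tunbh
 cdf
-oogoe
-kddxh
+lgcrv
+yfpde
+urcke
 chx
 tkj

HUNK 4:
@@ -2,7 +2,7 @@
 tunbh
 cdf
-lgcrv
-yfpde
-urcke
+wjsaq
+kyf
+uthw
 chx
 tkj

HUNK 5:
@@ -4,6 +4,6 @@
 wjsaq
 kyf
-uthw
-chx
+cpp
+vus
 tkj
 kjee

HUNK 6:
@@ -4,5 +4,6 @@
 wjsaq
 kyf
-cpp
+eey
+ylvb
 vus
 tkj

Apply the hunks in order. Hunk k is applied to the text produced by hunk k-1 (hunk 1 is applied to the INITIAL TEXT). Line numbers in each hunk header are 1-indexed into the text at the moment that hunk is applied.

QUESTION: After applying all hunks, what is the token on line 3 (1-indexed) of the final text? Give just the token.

Answer: cdf

Derivation:
Hunk 1: at line 5 remove [nvdo,zmmq] add [kfdeu] -> 9 lines: jnuw tunbh cdf oogoe kddxh chx kfdeu tbu kjee
Hunk 2: at line 6 remove [kfdeu,tbu] add [tkj] -> 8 lines: jnuw tunbh cdf oogoe kddxh chx tkj kjee
Hunk 3: at line 2 remove [oogoe,kddxh] add [lgcrv,yfpde,urcke] -> 9 lines: jnuw tunbh cdf lgcrv yfpde urcke chx tkj kjee
Hunk 4: at line 2 remove [lgcrv,yfpde,urcke] add [wjsaq,kyf,uthw] -> 9 lines: jnuw tunbh cdf wjsaq kyf uthw chx tkj kjee
Hunk 5: at line 4 remove [uthw,chx] add [cpp,vus] -> 9 lines: jnuw tunbh cdf wjsaq kyf cpp vus tkj kjee
Hunk 6: at line 4 remove [cpp] add [eey,ylvb] -> 10 lines: jnuw tunbh cdf wjsaq kyf eey ylvb vus tkj kjee
Final line 3: cdf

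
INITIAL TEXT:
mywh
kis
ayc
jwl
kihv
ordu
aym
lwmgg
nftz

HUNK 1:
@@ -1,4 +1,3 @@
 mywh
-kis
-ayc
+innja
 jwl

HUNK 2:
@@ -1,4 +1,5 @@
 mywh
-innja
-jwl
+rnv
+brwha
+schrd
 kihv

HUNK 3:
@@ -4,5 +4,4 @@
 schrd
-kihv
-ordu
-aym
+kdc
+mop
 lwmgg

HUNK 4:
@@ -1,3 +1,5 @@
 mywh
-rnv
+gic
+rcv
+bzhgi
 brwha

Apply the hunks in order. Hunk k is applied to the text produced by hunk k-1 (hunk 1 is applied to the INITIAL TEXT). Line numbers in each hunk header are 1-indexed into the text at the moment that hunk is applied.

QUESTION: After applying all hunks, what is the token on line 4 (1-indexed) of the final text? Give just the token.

Answer: bzhgi

Derivation:
Hunk 1: at line 1 remove [kis,ayc] add [innja] -> 8 lines: mywh innja jwl kihv ordu aym lwmgg nftz
Hunk 2: at line 1 remove [innja,jwl] add [rnv,brwha,schrd] -> 9 lines: mywh rnv brwha schrd kihv ordu aym lwmgg nftz
Hunk 3: at line 4 remove [kihv,ordu,aym] add [kdc,mop] -> 8 lines: mywh rnv brwha schrd kdc mop lwmgg nftz
Hunk 4: at line 1 remove [rnv] add [gic,rcv,bzhgi] -> 10 lines: mywh gic rcv bzhgi brwha schrd kdc mop lwmgg nftz
Final line 4: bzhgi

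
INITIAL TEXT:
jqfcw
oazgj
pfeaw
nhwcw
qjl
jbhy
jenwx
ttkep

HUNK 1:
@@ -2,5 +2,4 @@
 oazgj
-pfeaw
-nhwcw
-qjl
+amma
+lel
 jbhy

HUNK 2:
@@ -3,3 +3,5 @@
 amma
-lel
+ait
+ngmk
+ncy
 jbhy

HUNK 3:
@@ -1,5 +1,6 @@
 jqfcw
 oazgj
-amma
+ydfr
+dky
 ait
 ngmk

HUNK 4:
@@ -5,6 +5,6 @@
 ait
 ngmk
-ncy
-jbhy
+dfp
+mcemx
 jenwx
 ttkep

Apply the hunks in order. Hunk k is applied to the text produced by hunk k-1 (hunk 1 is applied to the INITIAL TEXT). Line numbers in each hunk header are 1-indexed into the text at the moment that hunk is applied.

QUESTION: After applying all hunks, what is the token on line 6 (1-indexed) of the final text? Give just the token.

Answer: ngmk

Derivation:
Hunk 1: at line 2 remove [pfeaw,nhwcw,qjl] add [amma,lel] -> 7 lines: jqfcw oazgj amma lel jbhy jenwx ttkep
Hunk 2: at line 3 remove [lel] add [ait,ngmk,ncy] -> 9 lines: jqfcw oazgj amma ait ngmk ncy jbhy jenwx ttkep
Hunk 3: at line 1 remove [amma] add [ydfr,dky] -> 10 lines: jqfcw oazgj ydfr dky ait ngmk ncy jbhy jenwx ttkep
Hunk 4: at line 5 remove [ncy,jbhy] add [dfp,mcemx] -> 10 lines: jqfcw oazgj ydfr dky ait ngmk dfp mcemx jenwx ttkep
Final line 6: ngmk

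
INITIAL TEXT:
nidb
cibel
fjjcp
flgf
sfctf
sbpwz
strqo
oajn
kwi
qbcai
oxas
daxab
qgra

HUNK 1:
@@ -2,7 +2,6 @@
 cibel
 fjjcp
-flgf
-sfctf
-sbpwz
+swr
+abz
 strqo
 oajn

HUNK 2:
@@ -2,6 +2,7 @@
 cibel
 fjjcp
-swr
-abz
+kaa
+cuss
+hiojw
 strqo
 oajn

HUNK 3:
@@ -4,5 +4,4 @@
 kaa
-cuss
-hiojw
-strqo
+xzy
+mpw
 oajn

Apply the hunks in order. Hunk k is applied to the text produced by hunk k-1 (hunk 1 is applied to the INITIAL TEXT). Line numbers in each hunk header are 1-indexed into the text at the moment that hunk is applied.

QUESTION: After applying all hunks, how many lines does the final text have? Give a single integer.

Answer: 12

Derivation:
Hunk 1: at line 2 remove [flgf,sfctf,sbpwz] add [swr,abz] -> 12 lines: nidb cibel fjjcp swr abz strqo oajn kwi qbcai oxas daxab qgra
Hunk 2: at line 2 remove [swr,abz] add [kaa,cuss,hiojw] -> 13 lines: nidb cibel fjjcp kaa cuss hiojw strqo oajn kwi qbcai oxas daxab qgra
Hunk 3: at line 4 remove [cuss,hiojw,strqo] add [xzy,mpw] -> 12 lines: nidb cibel fjjcp kaa xzy mpw oajn kwi qbcai oxas daxab qgra
Final line count: 12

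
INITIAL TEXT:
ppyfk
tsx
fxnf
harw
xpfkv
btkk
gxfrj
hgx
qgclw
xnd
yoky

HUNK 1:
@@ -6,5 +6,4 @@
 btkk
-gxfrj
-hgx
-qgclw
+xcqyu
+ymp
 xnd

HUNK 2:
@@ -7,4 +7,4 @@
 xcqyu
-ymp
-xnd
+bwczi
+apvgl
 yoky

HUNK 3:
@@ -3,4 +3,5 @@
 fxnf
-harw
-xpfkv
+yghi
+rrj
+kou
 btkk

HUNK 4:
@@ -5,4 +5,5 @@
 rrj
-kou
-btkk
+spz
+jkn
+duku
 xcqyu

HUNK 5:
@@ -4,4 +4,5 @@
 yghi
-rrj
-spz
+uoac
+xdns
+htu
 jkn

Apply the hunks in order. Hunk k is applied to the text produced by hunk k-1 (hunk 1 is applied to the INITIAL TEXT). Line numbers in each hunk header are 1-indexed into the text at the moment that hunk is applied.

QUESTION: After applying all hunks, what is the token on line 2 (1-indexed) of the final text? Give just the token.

Answer: tsx

Derivation:
Hunk 1: at line 6 remove [gxfrj,hgx,qgclw] add [xcqyu,ymp] -> 10 lines: ppyfk tsx fxnf harw xpfkv btkk xcqyu ymp xnd yoky
Hunk 2: at line 7 remove [ymp,xnd] add [bwczi,apvgl] -> 10 lines: ppyfk tsx fxnf harw xpfkv btkk xcqyu bwczi apvgl yoky
Hunk 3: at line 3 remove [harw,xpfkv] add [yghi,rrj,kou] -> 11 lines: ppyfk tsx fxnf yghi rrj kou btkk xcqyu bwczi apvgl yoky
Hunk 4: at line 5 remove [kou,btkk] add [spz,jkn,duku] -> 12 lines: ppyfk tsx fxnf yghi rrj spz jkn duku xcqyu bwczi apvgl yoky
Hunk 5: at line 4 remove [rrj,spz] add [uoac,xdns,htu] -> 13 lines: ppyfk tsx fxnf yghi uoac xdns htu jkn duku xcqyu bwczi apvgl yoky
Final line 2: tsx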